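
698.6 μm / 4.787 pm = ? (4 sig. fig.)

(698.6e-6) / (4.787e-12) = 145.94e6

145900000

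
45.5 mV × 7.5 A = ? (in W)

45.5 × 10⁻³ × 7.5 = 341.25 × 10⁻³ W

0.34125 W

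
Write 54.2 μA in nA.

micro = 1e-6, nano = 1e-9; factor is 1e3.
54.2 × 1e3 = 54200

54200 nA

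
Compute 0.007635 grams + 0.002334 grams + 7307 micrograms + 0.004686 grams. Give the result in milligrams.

In milligrams:
  0.007635 grams = 0.007635 × 10^3 milligrams = 7.635
  0.002334 grams = 0.002334 × 10^3 milligrams = 2.334
  7307 micrograms = 7307 × 10^-3 milligrams = 7.307
  0.004686 grams = 0.004686 × 10^3 milligrams = 4.686
Sum: 7.635 + 2.334 + 7.307 + 4.686 = 21.962

21.962 milligrams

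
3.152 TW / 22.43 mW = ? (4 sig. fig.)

(3.152 × 10^12) / (22.43 × 10^-3) = 0.14053 × 10^15

140500000000000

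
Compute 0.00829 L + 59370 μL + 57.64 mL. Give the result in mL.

In mL:
  0.00829 L = 0.00829 × 10^3 mL = 8.29
  59370 μL = 59370 × 10^-3 mL = 59.37
  57.64 mL → 57.64
Sum: 8.29 + 59.37 + 57.64 = 125.3

125.3 mL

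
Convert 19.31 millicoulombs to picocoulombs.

19310000000 picocoulombs

milli = 10^-3, pico = 10^-12; factor is 10^9.
19.31 × 10^9 = 19310000000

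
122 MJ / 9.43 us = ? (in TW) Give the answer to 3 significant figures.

(122 × 10⁶) / (9.43 × 10⁻⁶) = 12.937 × 10¹² W

12.9 TW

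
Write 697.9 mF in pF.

697900000000 pF

milli = 10⁻³, pico = 10⁻¹²; factor is 10⁹.
697.9 × 10⁹ = 697900000000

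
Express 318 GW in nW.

318000000000000000000 nW

giga = 10⁹, nano = 10⁻⁹; factor is 10¹⁸.
318 × 10¹⁸ = 318000000000000000000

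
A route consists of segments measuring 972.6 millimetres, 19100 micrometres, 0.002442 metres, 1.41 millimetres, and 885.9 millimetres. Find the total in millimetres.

1881.452 millimetres

In millimetres:
  972.6 millimetres → 972.6
  19100 micrometres = 19100e-3 millimetres = 19.1
  0.002442 metres = 0.002442e3 millimetres = 2.442
  1.41 millimetres → 1.41
  885.9 millimetres → 885.9
Sum: 972.6 + 19.1 + 2.442 + 1.41 + 885.9 = 1881.452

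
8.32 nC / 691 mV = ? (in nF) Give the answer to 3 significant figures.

(8.32 × 10^-9) / (691 × 10^-3) = 0.012041 × 10^-6 F

12.0 nF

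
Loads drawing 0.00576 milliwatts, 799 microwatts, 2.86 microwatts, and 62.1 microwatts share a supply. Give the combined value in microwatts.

869.72 microwatts

In microwatts:
  0.00576 milliwatts = 0.00576 × 10³ microwatts = 5.76
  799 microwatts → 799
  2.86 microwatts → 2.86
  62.1 microwatts → 62.1
Sum: 5.76 + 799 + 2.86 + 62.1 = 869.72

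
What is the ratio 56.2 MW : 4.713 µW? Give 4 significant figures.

(56.2 × 10⁶) / (4.713 × 10⁻⁶) = 11.924 × 10¹²

11920000000000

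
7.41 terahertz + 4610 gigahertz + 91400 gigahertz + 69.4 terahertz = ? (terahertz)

172.82 terahertz

In terahertz:
  7.41 terahertz → 7.41
  4610 gigahertz = 4610 × 10⁻³ terahertz = 4.61
  91400 gigahertz = 91400 × 10⁻³ terahertz = 91.4
  69.4 terahertz → 69.4
Sum: 7.41 + 4.61 + 91.4 + 69.4 = 172.82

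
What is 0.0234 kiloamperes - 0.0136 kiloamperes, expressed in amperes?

In amperes:
  0.0234 kiloamperes = 0.0234 × 10^3 amperes = 23.4
  0.0136 kiloamperes = 0.0136 × 10^3 amperes = 13.6
Difference: 23.4 - 13.6 = 9.8

9.8 amperes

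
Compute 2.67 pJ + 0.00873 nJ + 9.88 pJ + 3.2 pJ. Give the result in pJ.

24.48 pJ

In pJ:
  2.67 pJ → 2.67
  0.00873 nJ = 0.00873e3 pJ = 8.73
  9.88 pJ → 9.88
  3.2 pJ → 3.2
Sum: 2.67 + 8.73 + 9.88 + 3.2 = 24.48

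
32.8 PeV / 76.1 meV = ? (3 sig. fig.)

431000000000000000

(32.8 × 10^15) / (76.1 × 10^-3) = 0.431 × 10^18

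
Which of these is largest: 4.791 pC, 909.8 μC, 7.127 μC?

909.8 μC

4.791 pC = 0.000000000004791 C
909.8 μC = 0.0009098 C
7.127 μC = 0.000007127 C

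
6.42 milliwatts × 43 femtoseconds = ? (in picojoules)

0.00027606 picojoules

6.42e-3 × 43e-15 = 276.06e-18 J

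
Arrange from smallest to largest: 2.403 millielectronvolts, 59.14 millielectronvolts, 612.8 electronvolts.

2.403 millielectronvolts < 59.14 millielectronvolts < 612.8 electronvolts

2.403 millielectronvolts = 0.002403 electronvolts
59.14 millielectronvolts = 0.05914 electronvolts
612.8 electronvolts = 612.8 electronvolts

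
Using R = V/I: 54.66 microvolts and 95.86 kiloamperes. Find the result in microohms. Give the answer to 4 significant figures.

(54.66 × 10^-6) / (95.86 × 10^3) = 0.570207 × 10^-9 Ω

0.0005702 microohms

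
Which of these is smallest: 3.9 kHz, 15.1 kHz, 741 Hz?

741 Hz

3.9 kHz = 3900 Hz
15.1 kHz = 15100 Hz
741 Hz = 741 Hz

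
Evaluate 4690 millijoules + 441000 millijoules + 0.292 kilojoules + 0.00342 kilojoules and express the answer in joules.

741.11 joules

In joules:
  4690 millijoules = 4690 × 10^-3 joules = 4.69
  441000 millijoules = 441000 × 10^-3 joules = 441
  0.292 kilojoules = 0.292 × 10^3 joules = 292
  0.00342 kilojoules = 0.00342 × 10^3 joules = 3.42
Sum: 4.69 + 441 + 292 + 3.42 = 741.11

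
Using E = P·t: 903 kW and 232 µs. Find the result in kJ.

903e3 × 232e-6 = 209496e-3 J

0.209496 kJ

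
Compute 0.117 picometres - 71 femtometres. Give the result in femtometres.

46 femtometres

In femtometres:
  0.117 picometres = 0.117 × 10^3 femtometres = 117
  71 femtometres → 71
Difference: 117 - 71 = 46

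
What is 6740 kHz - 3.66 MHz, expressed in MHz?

3.08 MHz

In MHz:
  6740 kHz = 6740 × 10^-3 MHz = 6.74
  3.66 MHz → 3.66
Difference: 6.74 - 3.66 = 3.08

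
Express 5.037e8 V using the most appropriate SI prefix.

503.7 MV

= 503.7e6 V; 1e6 is mega.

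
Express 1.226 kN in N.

1226 N

kilo = 10^3, (no prefix) = 10^0; factor is 10^3.
1.226 × 10^3 = 1226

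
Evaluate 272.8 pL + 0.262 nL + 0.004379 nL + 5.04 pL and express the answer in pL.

544.219 pL

In pL:
  272.8 pL → 272.8
  0.262 nL = 0.262 × 10³ pL = 262
  0.004379 nL = 0.004379 × 10³ pL = 4.379
  5.04 pL → 5.04
Sum: 272.8 + 262 + 4.379 + 5.04 = 544.219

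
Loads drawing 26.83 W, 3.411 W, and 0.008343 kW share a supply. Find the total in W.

In W:
  26.83 W → 26.83
  3.411 W → 3.411
  0.008343 kW = 0.008343 × 10³ W = 8.343
Sum: 26.83 + 3.411 + 8.343 = 38.584

38.584 W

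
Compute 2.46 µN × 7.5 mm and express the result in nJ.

18.45 nJ

2.46e-6 × 7.5e-3 = 18.45e-9 J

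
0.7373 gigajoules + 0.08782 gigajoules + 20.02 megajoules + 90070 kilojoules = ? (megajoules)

935.21 megajoules

In megajoules:
  0.7373 gigajoules = 0.7373 × 10³ megajoules = 737.3
  0.08782 gigajoules = 0.08782 × 10³ megajoules = 87.82
  20.02 megajoules → 20.02
  90070 kilojoules = 90070 × 10⁻³ megajoules = 90.07
Sum: 737.3 + 87.82 + 20.02 + 90.07 = 935.21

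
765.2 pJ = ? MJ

0.0000000000000007652 MJ

pico = 10⁻¹², mega = 10⁶; factor is 10⁻¹⁸.
765.2 × 10⁻¹⁸ = 0.0000000000000007652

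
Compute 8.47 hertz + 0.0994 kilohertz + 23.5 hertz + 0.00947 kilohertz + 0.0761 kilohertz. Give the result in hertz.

In hertz:
  8.47 hertz → 8.47
  0.0994 kilohertz = 0.0994e3 hertz = 99.4
  23.5 hertz → 23.5
  0.00947 kilohertz = 0.00947e3 hertz = 9.47
  0.0761 kilohertz = 0.0761e3 hertz = 76.1
Sum: 8.47 + 99.4 + 23.5 + 9.47 + 76.1 = 216.94

216.94 hertz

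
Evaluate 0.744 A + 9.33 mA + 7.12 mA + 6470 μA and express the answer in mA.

In mA:
  0.744 A = 0.744 × 10³ mA = 744
  9.33 mA → 9.33
  7.12 mA → 7.12
  6470 μA = 6470 × 10⁻³ mA = 6.47
Sum: 744 + 9.33 + 7.12 + 6.47 = 766.92

766.92 mA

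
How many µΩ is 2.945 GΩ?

giga = 10⁹, micro = 10⁻⁶; factor is 10¹⁵.
2.945 × 10¹⁵ = 2945000000000000

2945000000000000 µΩ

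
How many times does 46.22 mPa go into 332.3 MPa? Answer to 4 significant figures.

(332.3e6) / (46.22e-3) = 7.1895e9

7190000000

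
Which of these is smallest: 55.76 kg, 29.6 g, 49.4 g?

55.76 kg = 55760 g
29.6 g = 29.6 g
49.4 g = 49.4 g

29.6 g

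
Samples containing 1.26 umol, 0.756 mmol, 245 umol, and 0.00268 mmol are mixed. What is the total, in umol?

1004.94 umol

In umol:
  1.26 umol → 1.26
  0.756 mmol = 0.756 × 10³ umol = 756
  245 umol → 245
  0.00268 mmol = 0.00268 × 10³ umol = 2.68
Sum: 1.26 + 756 + 245 + 2.68 = 1004.94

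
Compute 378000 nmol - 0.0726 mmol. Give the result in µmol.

In µmol:
  378000 nmol = 378000 × 10^-3 µmol = 378
  0.0726 mmol = 0.0726 × 10^3 µmol = 72.6
Difference: 378 - 72.6 = 305.4

305.4 µmol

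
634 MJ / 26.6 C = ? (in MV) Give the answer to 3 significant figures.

(634 × 10⁶) / (26.6) = 23.835 × 10⁶ V

23.8 MV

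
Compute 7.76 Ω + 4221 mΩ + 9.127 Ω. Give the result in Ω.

In Ω:
  7.76 Ω → 7.76
  4221 mΩ = 4221 × 10⁻³ Ω = 4.221
  9.127 Ω → 9.127
Sum: 7.76 + 4.221 + 9.127 = 21.108

21.108 Ω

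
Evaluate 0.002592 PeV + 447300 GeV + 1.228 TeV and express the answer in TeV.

451.12 TeV

In TeV:
  0.002592 PeV = 0.002592e3 TeV = 2.592
  447300 GeV = 447300e-3 TeV = 447.3
  1.228 TeV → 1.228
Sum: 2.592 + 447.3 + 1.228 = 451.12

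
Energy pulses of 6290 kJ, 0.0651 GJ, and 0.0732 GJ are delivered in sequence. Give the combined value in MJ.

144.59 MJ

In MJ:
  6290 kJ = 6290 × 10⁻³ MJ = 6.29
  0.0651 GJ = 0.0651 × 10³ MJ = 65.1
  0.0732 GJ = 0.0732 × 10³ MJ = 73.2
Sum: 6.29 + 65.1 + 73.2 = 144.59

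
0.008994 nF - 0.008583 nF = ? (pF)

0.411 pF

In pF:
  0.008994 nF = 0.008994 × 10^3 pF = 8.994
  0.008583 nF = 0.008583 × 10^3 pF = 8.583
Difference: 8.994 - 8.583 = 0.411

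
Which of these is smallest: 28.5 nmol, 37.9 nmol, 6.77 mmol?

28.5 nmol = 0.0000000285 mol
37.9 nmol = 0.0000000379 mol
6.77 mmol = 0.00677 mol

28.5 nmol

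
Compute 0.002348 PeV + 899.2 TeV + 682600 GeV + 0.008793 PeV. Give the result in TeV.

In TeV:
  0.002348 PeV = 0.002348e3 TeV = 2.348
  899.2 TeV → 899.2
  682600 GeV = 682600e-3 TeV = 682.6
  0.008793 PeV = 0.008793e3 TeV = 8.793
Sum: 2.348 + 899.2 + 682.6 + 8.793 = 1592.941

1592.941 TeV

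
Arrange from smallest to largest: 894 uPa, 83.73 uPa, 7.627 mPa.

83.73 uPa < 894 uPa < 7.627 mPa

894 uPa = 0.000894 Pa
83.73 uPa = 0.00008373 Pa
7.627 mPa = 0.007627 Pa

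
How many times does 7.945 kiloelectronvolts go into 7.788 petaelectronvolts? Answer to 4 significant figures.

(7.788 × 10^15) / (7.945 × 10^3) = 0.98024 × 10^12

980200000000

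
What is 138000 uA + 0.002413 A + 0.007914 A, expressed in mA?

In mA:
  138000 uA = 138000 × 10⁻³ mA = 138
  0.002413 A = 0.002413 × 10³ mA = 2.413
  0.007914 A = 0.007914 × 10³ mA = 7.914
Sum: 138 + 2.413 + 7.914 = 148.327

148.327 mA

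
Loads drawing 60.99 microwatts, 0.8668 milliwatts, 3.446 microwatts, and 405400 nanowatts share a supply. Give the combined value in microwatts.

In microwatts:
  60.99 microwatts → 60.99
  0.8668 milliwatts = 0.8668e3 microwatts = 866.8
  3.446 microwatts → 3.446
  405400 nanowatts = 405400e-3 microwatts = 405.4
Sum: 60.99 + 866.8 + 3.446 + 405.4 = 1336.636

1336.636 microwatts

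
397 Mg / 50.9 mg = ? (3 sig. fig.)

(397 × 10^6) / (50.9 × 10^-3) = 7.8 × 10^9

7800000000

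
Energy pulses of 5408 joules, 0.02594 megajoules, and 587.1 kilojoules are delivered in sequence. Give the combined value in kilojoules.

In kilojoules:
  5408 joules = 5408e-3 kilojoules = 5.408
  0.02594 megajoules = 0.02594e3 kilojoules = 25.94
  587.1 kilojoules → 587.1
Sum: 5.408 + 25.94 + 587.1 = 618.448

618.448 kilojoules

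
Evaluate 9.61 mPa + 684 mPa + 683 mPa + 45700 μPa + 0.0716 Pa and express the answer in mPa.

In mPa:
  9.61 mPa → 9.61
  684 mPa → 684
  683 mPa → 683
  45700 μPa = 45700e-3 mPa = 45.7
  0.0716 Pa = 0.0716e3 mPa = 71.6
Sum: 9.61 + 684 + 683 + 45.7 + 71.6 = 1493.91

1493.91 mPa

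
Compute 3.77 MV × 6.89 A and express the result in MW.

25.9753 MW

3.77 × 10^6 × 6.89 = 25.9753 × 10^6 W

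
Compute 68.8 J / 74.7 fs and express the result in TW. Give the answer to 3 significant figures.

(68.8) / (74.7e-15) = 0.92102e15 W

921 TW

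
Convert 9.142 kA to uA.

kilo = 10³, micro = 10⁻⁶; factor is 10⁹.
9.142 × 10⁹ = 9142000000

9142000000 uA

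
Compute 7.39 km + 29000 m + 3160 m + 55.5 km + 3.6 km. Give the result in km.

In km:
  7.39 km → 7.39
  29000 m = 29000 × 10⁻³ km = 29
  3160 m = 3160 × 10⁻³ km = 3.16
  55.5 km → 55.5
  3.6 km → 3.6
Sum: 7.39 + 29 + 3.16 + 55.5 + 3.6 = 98.65

98.65 km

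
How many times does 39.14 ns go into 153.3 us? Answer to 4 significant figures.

(153.3e-6) / (39.14e-9) = 3.9167e3

3917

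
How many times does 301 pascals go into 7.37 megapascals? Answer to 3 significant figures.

24500

(7.37 × 10⁶) / (301) = 0.02449 × 10⁶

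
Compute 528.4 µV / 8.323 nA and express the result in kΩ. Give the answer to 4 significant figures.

(528.4 × 10⁻⁶) / (8.323 × 10⁻⁹) = 63.4867 × 10³ Ω

63.49 kΩ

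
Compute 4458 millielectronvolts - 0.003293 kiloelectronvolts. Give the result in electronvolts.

1.165 electronvolts

In electronvolts:
  4458 millielectronvolts = 4458 × 10^-3 electronvolts = 4.458
  0.003293 kiloelectronvolts = 0.003293 × 10^3 electronvolts = 3.293
Difference: 4.458 - 3.293 = 1.165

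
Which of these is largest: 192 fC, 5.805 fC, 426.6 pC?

426.6 pC

192 fC = 0.000000000000192 C
5.805 fC = 0.000000000000005805 C
426.6 pC = 0.0000000004266 C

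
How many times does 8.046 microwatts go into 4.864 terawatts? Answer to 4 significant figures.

(4.864 × 10¹²) / (8.046 × 10⁻⁶) = 0.60452 × 10¹⁸

604500000000000000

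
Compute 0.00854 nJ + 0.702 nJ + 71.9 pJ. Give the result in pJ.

782.44 pJ

In pJ:
  0.00854 nJ = 0.00854 × 10^3 pJ = 8.54
  0.702 nJ = 0.702 × 10^3 pJ = 702
  71.9 pJ → 71.9
Sum: 8.54 + 702 + 71.9 = 782.44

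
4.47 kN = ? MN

kilo = 10^3, mega = 10^6; factor is 10^-3.
4.47 × 10^-3 = 0.00447

0.00447 MN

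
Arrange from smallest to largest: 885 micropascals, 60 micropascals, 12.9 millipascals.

60 micropascals < 885 micropascals < 12.9 millipascals

885 micropascals = 0.000885 pascals
60 micropascals = 0.00006 pascals
12.9 millipascals = 0.0129 pascals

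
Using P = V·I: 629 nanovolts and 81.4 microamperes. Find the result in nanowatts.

0.0512006 nanowatts

629e-9 × 81.4e-6 = 51200.6e-15 W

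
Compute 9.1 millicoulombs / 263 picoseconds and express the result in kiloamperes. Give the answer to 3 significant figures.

34600 kiloamperes

(9.1 × 10⁻³) / (263 × 10⁻¹²) = 0.034601 × 10⁹ A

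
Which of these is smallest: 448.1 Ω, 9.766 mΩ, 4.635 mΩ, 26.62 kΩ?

448.1 Ω = 448.1 Ω
9.766 mΩ = 0.009766 Ω
4.635 mΩ = 0.004635 Ω
26.62 kΩ = 26620 Ω

4.635 mΩ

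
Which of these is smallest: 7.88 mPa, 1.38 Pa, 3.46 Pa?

7.88 mPa

7.88 mPa = 0.00788 Pa
1.38 Pa = 1.38 Pa
3.46 Pa = 3.46 Pa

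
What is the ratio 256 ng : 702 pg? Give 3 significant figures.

(256 × 10⁻⁹) / (702 × 10⁻¹²) = 0.3647 × 10³

365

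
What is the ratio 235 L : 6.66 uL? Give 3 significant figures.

(235) / (6.66e-6) = 35.29e6

35300000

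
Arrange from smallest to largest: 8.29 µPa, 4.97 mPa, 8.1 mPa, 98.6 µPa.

8.29 µPa < 98.6 µPa < 4.97 mPa < 8.1 mPa

8.29 µPa = 0.00000829 Pa
4.97 mPa = 0.00497 Pa
8.1 mPa = 0.0081 Pa
98.6 µPa = 0.0000986 Pa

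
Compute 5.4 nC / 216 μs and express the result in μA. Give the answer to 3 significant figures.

25.0 μA

(5.4 × 10^-9) / (216 × 10^-6) = 0.025 × 10^-3 A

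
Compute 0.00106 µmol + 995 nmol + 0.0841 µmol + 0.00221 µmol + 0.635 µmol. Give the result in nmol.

1717.37 nmol

In nmol:
  0.00106 µmol = 0.00106 × 10^3 nmol = 1.06
  995 nmol → 995
  0.0841 µmol = 0.0841 × 10^3 nmol = 84.1
  0.00221 µmol = 0.00221 × 10^3 nmol = 2.21
  0.635 µmol = 0.635 × 10^3 nmol = 635
Sum: 1.06 + 995 + 84.1 + 2.21 + 635 = 1717.37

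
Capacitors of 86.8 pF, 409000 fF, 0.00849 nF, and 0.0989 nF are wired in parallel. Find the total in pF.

In pF:
  86.8 pF → 86.8
  409000 fF = 409000 × 10⁻³ pF = 409
  0.00849 nF = 0.00849 × 10³ pF = 8.49
  0.0989 nF = 0.0989 × 10³ pF = 98.9
Sum: 86.8 + 409 + 8.49 + 98.9 = 603.19

603.19 pF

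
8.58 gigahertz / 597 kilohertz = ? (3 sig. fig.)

14400

(8.58 × 10⁹) / (597 × 10³) = 0.01437 × 10⁶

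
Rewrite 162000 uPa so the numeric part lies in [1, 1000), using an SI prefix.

162 mPa

= 162 × 10^-3 Pa; 10^-3 is milli.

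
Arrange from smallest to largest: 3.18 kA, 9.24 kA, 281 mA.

3.18 kA = 3180 A
9.24 kA = 9240 A
281 mA = 0.281 A

281 mA < 3.18 kA < 9.24 kA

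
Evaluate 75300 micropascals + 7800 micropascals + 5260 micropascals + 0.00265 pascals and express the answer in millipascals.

In millipascals:
  75300 micropascals = 75300 × 10⁻³ millipascals = 75.3
  7800 micropascals = 7800 × 10⁻³ millipascals = 7.8
  5260 micropascals = 5260 × 10⁻³ millipascals = 5.26
  0.00265 pascals = 0.00265 × 10³ millipascals = 2.65
Sum: 75.3 + 7.8 + 5.26 + 2.65 = 91.01

91.01 millipascals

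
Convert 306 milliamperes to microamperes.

milli = 10^-3, micro = 10^-6; factor is 10^3.
306 × 10^3 = 306000

306000 microamperes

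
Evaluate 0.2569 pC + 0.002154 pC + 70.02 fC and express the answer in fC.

329.074 fC

In fC:
  0.2569 pC = 0.2569 × 10^3 fC = 256.9
  0.002154 pC = 0.002154 × 10^3 fC = 2.154
  70.02 fC → 70.02
Sum: 256.9 + 2.154 + 70.02 = 329.074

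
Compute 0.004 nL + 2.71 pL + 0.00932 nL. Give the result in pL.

In pL:
  0.004 nL = 0.004e3 pL = 4
  2.71 pL → 2.71
  0.00932 nL = 0.00932e3 pL = 9.32
Sum: 4 + 2.71 + 9.32 = 16.03

16.03 pL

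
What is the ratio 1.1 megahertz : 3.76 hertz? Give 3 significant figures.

293000

(1.1 × 10^6) / (3.76) = 0.2926 × 10^6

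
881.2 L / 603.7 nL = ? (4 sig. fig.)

(881.2) / (603.7e-9) = 1.4597e9

1460000000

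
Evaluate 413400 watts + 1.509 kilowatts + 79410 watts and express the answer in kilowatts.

494.319 kilowatts

In kilowatts:
  413400 watts = 413400e-3 kilowatts = 413.4
  1.509 kilowatts → 1.509
  79410 watts = 79410e-3 kilowatts = 79.41
Sum: 413.4 + 1.509 + 79.41 = 494.319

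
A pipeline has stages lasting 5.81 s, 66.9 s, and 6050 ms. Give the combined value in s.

78.76 s

In s:
  5.81 s → 5.81
  66.9 s → 66.9
  6050 ms = 6050 × 10^-3 s = 6.05
Sum: 5.81 + 66.9 + 6.05 = 78.76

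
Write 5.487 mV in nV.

5487000 nV

milli = 1e-3, nano = 1e-9; factor is 1e6.
5.487 × 1e6 = 5487000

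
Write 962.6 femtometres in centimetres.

femto = 10⁻¹⁵, centi = 10⁻²; factor is 10⁻¹³.
962.6 × 10⁻¹³ = 0.00000000009626

0.00000000009626 centimetres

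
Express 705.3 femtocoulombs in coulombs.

0.0000000000007053 coulombs

femto = 1e-15, (no prefix) = 1e0; factor is 1e-15.
705.3 × 1e-15 = 0.0000000000007053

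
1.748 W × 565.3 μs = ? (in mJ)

0.9881444 mJ

1.748 × 565.3 × 10⁻⁶ = 988.1444 × 10⁻⁶ J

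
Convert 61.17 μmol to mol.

0.00006117 mol

micro = 10^-6, (no prefix) = 10^0; factor is 10^-6.
61.17 × 10^-6 = 0.00006117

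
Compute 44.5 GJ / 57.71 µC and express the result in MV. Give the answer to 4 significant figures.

(44.5e9) / (57.71e-6) = 0.771097e15 V

771100000 MV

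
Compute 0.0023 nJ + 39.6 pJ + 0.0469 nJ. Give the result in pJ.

In pJ:
  0.0023 nJ = 0.0023 × 10³ pJ = 2.3
  39.6 pJ → 39.6
  0.0469 nJ = 0.0469 × 10³ pJ = 46.9
Sum: 2.3 + 39.6 + 46.9 = 88.8

88.8 pJ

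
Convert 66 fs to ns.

0.000066 ns

femto = 10^-15, nano = 10^-9; factor is 10^-6.
66 × 10^-6 = 0.000066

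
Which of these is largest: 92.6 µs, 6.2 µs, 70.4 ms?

92.6 µs = 0.0000926 s
6.2 µs = 0.0000062 s
70.4 ms = 0.0704 s

70.4 ms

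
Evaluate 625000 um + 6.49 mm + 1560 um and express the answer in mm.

In mm:
  625000 um = 625000 × 10^-3 mm = 625
  6.49 mm → 6.49
  1560 um = 1560 × 10^-3 mm = 1.56
Sum: 625 + 6.49 + 1.56 = 633.05

633.05 mm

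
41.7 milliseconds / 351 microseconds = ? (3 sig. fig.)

119

(41.7e-3) / (351e-6) = 0.1188e3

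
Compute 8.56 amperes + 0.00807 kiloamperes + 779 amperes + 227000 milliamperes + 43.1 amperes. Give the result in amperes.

In amperes:
  8.56 amperes → 8.56
  0.00807 kiloamperes = 0.00807 × 10³ amperes = 8.07
  779 amperes → 779
  227000 milliamperes = 227000 × 10⁻³ amperes = 227
  43.1 amperes → 43.1
Sum: 8.56 + 8.07 + 779 + 227 + 43.1 = 1065.73

1065.73 amperes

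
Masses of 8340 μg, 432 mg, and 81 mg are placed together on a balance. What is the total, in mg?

521.34 mg

In mg:
  8340 μg = 8340e-3 mg = 8.34
  432 mg → 432
  81 mg → 81
Sum: 8.34 + 432 + 81 = 521.34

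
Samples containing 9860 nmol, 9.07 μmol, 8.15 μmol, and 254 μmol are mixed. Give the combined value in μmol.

In μmol:
  9860 nmol = 9860 × 10⁻³ μmol = 9.86
  9.07 μmol → 9.07
  8.15 μmol → 8.15
  254 μmol → 254
Sum: 9.86 + 9.07 + 8.15 + 254 = 281.08

281.08 μmol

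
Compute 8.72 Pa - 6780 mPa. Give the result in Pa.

In Pa:
  8.72 Pa → 8.72
  6780 mPa = 6780 × 10^-3 Pa = 6.78
Difference: 8.72 - 6.78 = 1.94

1.94 Pa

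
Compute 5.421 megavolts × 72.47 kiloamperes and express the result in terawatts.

0.39285987 terawatts

5.421e6 × 72.47e3 = 392.85987e9 W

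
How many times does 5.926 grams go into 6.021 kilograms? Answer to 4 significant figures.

1016

(6.021e3) / (5.926) = 1.016e3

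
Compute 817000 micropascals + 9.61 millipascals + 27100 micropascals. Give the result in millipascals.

853.71 millipascals

In millipascals:
  817000 micropascals = 817000 × 10^-3 millipascals = 817
  9.61 millipascals → 9.61
  27100 micropascals = 27100 × 10^-3 millipascals = 27.1
Sum: 817 + 9.61 + 27.1 = 853.71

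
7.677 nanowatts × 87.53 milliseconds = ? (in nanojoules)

7.677 × 10⁻⁹ × 87.53 × 10⁻³ = 671.96781 × 10⁻¹² J

0.67196781 nanojoules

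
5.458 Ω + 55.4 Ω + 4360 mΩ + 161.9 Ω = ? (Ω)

In Ω:
  5.458 Ω → 5.458
  55.4 Ω → 55.4
  4360 mΩ = 4360 × 10^-3 Ω = 4.36
  161.9 Ω → 161.9
Sum: 5.458 + 55.4 + 4.36 + 161.9 = 227.118

227.118 Ω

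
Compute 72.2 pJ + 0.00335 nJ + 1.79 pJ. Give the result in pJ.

In pJ:
  72.2 pJ → 72.2
  0.00335 nJ = 0.00335 × 10³ pJ = 3.35
  1.79 pJ → 1.79
Sum: 72.2 + 3.35 + 1.79 = 77.34

77.34 pJ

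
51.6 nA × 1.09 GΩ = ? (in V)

51.6e-9 × 1.09e9 = 56.244 V

56.244 V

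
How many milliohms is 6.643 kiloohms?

kilo = 10^3, milli = 10^-3; factor is 10^6.
6.643 × 10^6 = 6643000

6643000 milliohms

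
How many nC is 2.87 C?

2870000000 nC

(no prefix) = 10⁰, nano = 10⁻⁹; factor is 10⁹.
2.87 × 10⁹ = 2870000000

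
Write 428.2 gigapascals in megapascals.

giga = 1e9, mega = 1e6; factor is 1e3.
428.2 × 1e3 = 428200

428200 megapascals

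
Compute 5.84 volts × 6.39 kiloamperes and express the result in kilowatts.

5.84 × 6.39 × 10³ = 37.3176 × 10³ W

37.3176 kilowatts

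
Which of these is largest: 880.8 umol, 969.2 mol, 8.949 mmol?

969.2 mol

880.8 umol = 0.0008808 mol
969.2 mol = 969.2 mol
8.949 mmol = 0.008949 mol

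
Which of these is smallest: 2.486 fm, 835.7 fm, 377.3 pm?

2.486 fm

2.486 fm = 0.000000000000002486 m
835.7 fm = 0.0000000000008357 m
377.3 pm = 0.0000000003773 m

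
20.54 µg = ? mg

0.02054 mg

micro = 1e-6, milli = 1e-3; factor is 1e-3.
20.54 × 1e-3 = 0.02054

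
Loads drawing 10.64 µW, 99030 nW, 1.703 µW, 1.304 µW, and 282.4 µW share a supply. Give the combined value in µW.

395.077 µW

In µW:
  10.64 µW → 10.64
  99030 nW = 99030e-3 µW = 99.03
  1.703 µW → 1.703
  1.304 µW → 1.304
  282.4 µW → 282.4
Sum: 10.64 + 99.03 + 1.703 + 1.304 + 282.4 = 395.077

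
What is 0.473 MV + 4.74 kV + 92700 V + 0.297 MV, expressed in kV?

In kV:
  0.473 MV = 0.473 × 10³ kV = 473
  4.74 kV → 4.74
  92700 V = 92700 × 10⁻³ kV = 92.7
  0.297 MV = 0.297 × 10³ kV = 297
Sum: 473 + 4.74 + 92.7 + 297 = 867.44

867.44 kV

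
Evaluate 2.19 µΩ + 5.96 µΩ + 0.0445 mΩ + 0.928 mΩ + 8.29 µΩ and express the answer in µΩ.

988.94 µΩ

In µΩ:
  2.19 µΩ → 2.19
  5.96 µΩ → 5.96
  0.0445 mΩ = 0.0445 × 10^3 µΩ = 44.5
  0.928 mΩ = 0.928 × 10^3 µΩ = 928
  8.29 µΩ → 8.29
Sum: 2.19 + 5.96 + 44.5 + 928 + 8.29 = 988.94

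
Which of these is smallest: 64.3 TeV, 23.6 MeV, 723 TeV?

64.3 TeV = 64300000000000 eV
23.6 MeV = 23600000 eV
723 TeV = 723000000000000 eV

23.6 MeV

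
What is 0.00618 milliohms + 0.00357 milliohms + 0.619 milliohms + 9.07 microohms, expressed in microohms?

637.82 microohms

In microohms:
  0.00618 milliohms = 0.00618 × 10^3 microohms = 6.18
  0.00357 milliohms = 0.00357 × 10^3 microohms = 3.57
  0.619 milliohms = 0.619 × 10^3 microohms = 619
  9.07 microohms → 9.07
Sum: 6.18 + 3.57 + 619 + 9.07 = 637.82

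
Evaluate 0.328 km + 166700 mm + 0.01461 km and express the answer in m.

509.31 m

In m:
  0.328 km = 0.328 × 10^3 m = 328
  166700 mm = 166700 × 10^-3 m = 166.7
  0.01461 km = 0.01461 × 10^3 m = 14.61
Sum: 328 + 166.7 + 14.61 = 509.31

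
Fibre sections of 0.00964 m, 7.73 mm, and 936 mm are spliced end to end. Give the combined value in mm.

In mm:
  0.00964 m = 0.00964 × 10^3 mm = 9.64
  7.73 mm → 7.73
  936 mm → 936
Sum: 9.64 + 7.73 + 936 = 953.37

953.37 mm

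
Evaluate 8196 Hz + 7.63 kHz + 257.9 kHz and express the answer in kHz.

In kHz:
  8196 Hz = 8196 × 10^-3 kHz = 8.196
  7.63 kHz → 7.63
  257.9 kHz → 257.9
Sum: 8.196 + 7.63 + 257.9 = 273.726

273.726 kHz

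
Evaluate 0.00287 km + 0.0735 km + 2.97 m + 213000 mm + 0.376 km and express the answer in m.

In m:
  0.00287 km = 0.00287 × 10^3 m = 2.87
  0.0735 km = 0.0735 × 10^3 m = 73.5
  2.97 m → 2.97
  213000 mm = 213000 × 10^-3 m = 213
  0.376 km = 0.376 × 10^3 m = 376
Sum: 2.87 + 73.5 + 2.97 + 213 + 376 = 668.34

668.34 m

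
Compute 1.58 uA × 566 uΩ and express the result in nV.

1.58e-6 × 566e-6 = 894.28e-12 V

0.89428 nV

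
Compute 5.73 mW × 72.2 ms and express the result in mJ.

5.73 × 10^-3 × 72.2 × 10^-3 = 413.706 × 10^-6 J

0.413706 mJ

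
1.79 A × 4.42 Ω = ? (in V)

7.9118 V

1.79 × 4.42 = 7.9118 V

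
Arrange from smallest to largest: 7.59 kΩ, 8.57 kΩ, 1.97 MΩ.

7.59 kΩ = 7590 Ω
8.57 kΩ = 8570 Ω
1.97 MΩ = 1970000 Ω

7.59 kΩ < 8.57 kΩ < 1.97 MΩ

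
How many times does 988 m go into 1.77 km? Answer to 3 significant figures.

(1.77e3) / (988) = 0.001791e3

1.79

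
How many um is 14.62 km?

kilo = 10^3, micro = 10^-6; factor is 10^9.
14.62 × 10^9 = 14620000000

14620000000 um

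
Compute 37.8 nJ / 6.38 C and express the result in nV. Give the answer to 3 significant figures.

(37.8 × 10^-9) / (6.38) = 5.9248 × 10^-9 V

5.92 nV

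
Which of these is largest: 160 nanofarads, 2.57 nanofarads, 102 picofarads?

160 nanofarads

160 nanofarads = 0.00000016 farads
2.57 nanofarads = 0.00000000257 farads
102 picofarads = 0.000000000102 farads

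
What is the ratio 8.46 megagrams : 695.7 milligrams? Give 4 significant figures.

12160000

(8.46 × 10^6) / (695.7 × 10^-3) = 0.01216 × 10^9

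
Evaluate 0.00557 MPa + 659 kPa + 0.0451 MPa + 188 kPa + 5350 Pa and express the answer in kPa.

903.02 kPa

In kPa:
  0.00557 MPa = 0.00557 × 10³ kPa = 5.57
  659 kPa → 659
  0.0451 MPa = 0.0451 × 10³ kPa = 45.1
  188 kPa → 188
  5350 Pa = 5350 × 10⁻³ kPa = 5.35
Sum: 5.57 + 659 + 45.1 + 188 + 5.35 = 903.02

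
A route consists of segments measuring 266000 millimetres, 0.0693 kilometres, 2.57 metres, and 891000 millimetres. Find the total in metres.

1228.87 metres

In metres:
  266000 millimetres = 266000 × 10⁻³ metres = 266
  0.0693 kilometres = 0.0693 × 10³ metres = 69.3
  2.57 metres → 2.57
  891000 millimetres = 891000 × 10⁻³ metres = 891
Sum: 266 + 69.3 + 2.57 + 891 = 1228.87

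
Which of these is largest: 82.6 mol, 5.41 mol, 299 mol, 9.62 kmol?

82.6 mol = 82.6 mol
5.41 mol = 5.41 mol
299 mol = 299 mol
9.62 kmol = 9620 mol

9.62 kmol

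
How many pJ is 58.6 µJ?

58600000 pJ

micro = 10⁻⁶, pico = 10⁻¹²; factor is 10⁶.
58.6 × 10⁶ = 58600000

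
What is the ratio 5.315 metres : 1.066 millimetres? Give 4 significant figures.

4986

(5.315) / (1.066 × 10⁻³) = 4.9859 × 10³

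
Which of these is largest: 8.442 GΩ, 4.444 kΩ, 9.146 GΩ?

9.146 GΩ

8.442 GΩ = 8442000000 Ω
4.444 kΩ = 4444 Ω
9.146 GΩ = 9146000000 Ω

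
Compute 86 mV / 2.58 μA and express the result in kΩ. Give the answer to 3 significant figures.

(86e-3) / (2.58e-6) = 33.333e3 Ω

33.3 kΩ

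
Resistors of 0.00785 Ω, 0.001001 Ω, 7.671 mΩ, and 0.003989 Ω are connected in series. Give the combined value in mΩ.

20.511 mΩ

In mΩ:
  0.00785 Ω = 0.00785e3 mΩ = 7.85
  0.001001 Ω = 0.001001e3 mΩ = 1.001
  7.671 mΩ → 7.671
  0.003989 Ω = 0.003989e3 mΩ = 3.989
Sum: 7.85 + 1.001 + 7.671 + 3.989 = 20.511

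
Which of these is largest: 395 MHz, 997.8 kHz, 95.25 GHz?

395 MHz = 395000000 Hz
997.8 kHz = 997800 Hz
95.25 GHz = 95250000000 Hz

95.25 GHz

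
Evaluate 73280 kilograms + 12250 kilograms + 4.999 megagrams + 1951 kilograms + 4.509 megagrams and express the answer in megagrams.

In megagrams:
  73280 kilograms = 73280e-3 megagrams = 73.28
  12250 kilograms = 12250e-3 megagrams = 12.25
  4.999 megagrams → 4.999
  1951 kilograms = 1951e-3 megagrams = 1.951
  4.509 megagrams → 4.509
Sum: 73.28 + 12.25 + 4.999 + 1.951 + 4.509 = 96.989

96.989 megagrams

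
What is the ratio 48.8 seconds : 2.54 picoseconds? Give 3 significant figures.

(48.8) / (2.54 × 10⁻¹²) = 19.21 × 10¹²

19200000000000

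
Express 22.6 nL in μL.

nano = 1e-9, micro = 1e-6; factor is 1e-3.
22.6 × 1e-3 = 0.0226

0.0226 μL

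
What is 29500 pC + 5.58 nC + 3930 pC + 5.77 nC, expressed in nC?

In nC:
  29500 pC = 29500 × 10⁻³ nC = 29.5
  5.58 nC → 5.58
  3930 pC = 3930 × 10⁻³ nC = 3.93
  5.77 nC → 5.77
Sum: 29.5 + 5.58 + 3.93 + 5.77 = 44.78

44.78 nC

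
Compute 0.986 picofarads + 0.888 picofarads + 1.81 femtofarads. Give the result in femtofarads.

In femtofarads:
  0.986 picofarads = 0.986 × 10^3 femtofarads = 986
  0.888 picofarads = 0.888 × 10^3 femtofarads = 888
  1.81 femtofarads → 1.81
Sum: 986 + 888 + 1.81 = 1875.81

1875.81 femtofarads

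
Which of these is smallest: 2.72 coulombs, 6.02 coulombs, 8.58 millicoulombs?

2.72 coulombs = 2.72 coulombs
6.02 coulombs = 6.02 coulombs
8.58 millicoulombs = 0.00858 coulombs

8.58 millicoulombs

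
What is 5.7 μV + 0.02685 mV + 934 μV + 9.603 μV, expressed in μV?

In μV:
  5.7 μV → 5.7
  0.02685 mV = 0.02685 × 10^3 μV = 26.85
  934 μV → 934
  9.603 μV → 9.603
Sum: 5.7 + 26.85 + 934 + 9.603 = 976.153

976.153 μV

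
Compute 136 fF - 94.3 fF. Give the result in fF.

In fF:
  136 fF → 136
  94.3 fF → 94.3
Difference: 136 - 94.3 = 41.7

41.7 fF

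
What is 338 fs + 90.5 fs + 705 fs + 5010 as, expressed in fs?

In fs:
  338 fs → 338
  90.5 fs → 90.5
  705 fs → 705
  5010 as = 5010e-3 fs = 5.01
Sum: 338 + 90.5 + 705 + 5.01 = 1138.51

1138.51 fs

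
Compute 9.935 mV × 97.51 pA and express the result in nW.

0.00096876185 nW

9.935 × 10⁻³ × 97.51 × 10⁻¹² = 968.76185 × 10⁻¹⁵ W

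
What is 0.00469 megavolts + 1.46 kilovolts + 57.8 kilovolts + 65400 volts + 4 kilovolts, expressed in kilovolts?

133.35 kilovolts

In kilovolts:
  0.00469 megavolts = 0.00469e3 kilovolts = 4.69
  1.46 kilovolts → 1.46
  57.8 kilovolts → 57.8
  65400 volts = 65400e-3 kilovolts = 65.4
  4 kilovolts → 4
Sum: 4.69 + 1.46 + 57.8 + 65.4 + 4 = 133.35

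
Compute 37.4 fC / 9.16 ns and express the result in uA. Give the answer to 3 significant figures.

4.08 uA

(37.4 × 10⁻¹⁵) / (9.16 × 10⁻⁹) = 4.083 × 10⁻⁶ A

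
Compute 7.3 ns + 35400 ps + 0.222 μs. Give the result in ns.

In ns:
  7.3 ns → 7.3
  35400 ps = 35400 × 10^-3 ns = 35.4
  0.222 μs = 0.222 × 10^3 ns = 222
Sum: 7.3 + 35.4 + 222 = 264.7

264.7 ns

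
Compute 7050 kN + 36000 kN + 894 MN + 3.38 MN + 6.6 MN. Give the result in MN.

947.03 MN

In MN:
  7050 kN = 7050 × 10^-3 MN = 7.05
  36000 kN = 36000 × 10^-3 MN = 36
  894 MN → 894
  3.38 MN → 3.38
  6.6 MN → 6.6
Sum: 7.05 + 36 + 894 + 3.38 + 6.6 = 947.03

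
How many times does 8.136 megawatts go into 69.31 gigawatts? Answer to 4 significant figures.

(69.31 × 10⁹) / (8.136 × 10⁶) = 8.5189 × 10³

8519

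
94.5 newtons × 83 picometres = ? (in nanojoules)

7.8435 nanojoules

94.5 × 83 × 10⁻¹² = 7843.5 × 10⁻¹² J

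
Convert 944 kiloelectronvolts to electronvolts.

kilo = 10^3, (no prefix) = 10^0; factor is 10^3.
944 × 10^3 = 944000

944000 electronvolts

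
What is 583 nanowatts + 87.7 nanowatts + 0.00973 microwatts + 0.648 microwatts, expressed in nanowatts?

In nanowatts:
  583 nanowatts → 583
  87.7 nanowatts → 87.7
  0.00973 microwatts = 0.00973e3 nanowatts = 9.73
  0.648 microwatts = 0.648e3 nanowatts = 648
Sum: 583 + 87.7 + 9.73 + 648 = 1328.43

1328.43 nanowatts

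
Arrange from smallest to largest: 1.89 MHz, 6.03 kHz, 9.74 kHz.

6.03 kHz < 9.74 kHz < 1.89 MHz

1.89 MHz = 1890000 Hz
6.03 kHz = 6030 Hz
9.74 kHz = 9740 Hz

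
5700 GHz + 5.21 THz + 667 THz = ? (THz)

In THz:
  5700 GHz = 5700 × 10^-3 THz = 5.7
  5.21 THz → 5.21
  667 THz → 667
Sum: 5.7 + 5.21 + 667 = 677.91

677.91 THz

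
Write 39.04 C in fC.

(no prefix) = 10^0, femto = 10^-15; factor is 10^15.
39.04 × 10^15 = 39040000000000000

39040000000000000 fC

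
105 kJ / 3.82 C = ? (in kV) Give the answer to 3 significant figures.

27.5 kV

(105 × 10³) / (3.82) = 27.487 × 10³ V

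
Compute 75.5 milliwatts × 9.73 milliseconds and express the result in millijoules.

75.5e-3 × 9.73e-3 = 734.615e-6 J

0.734615 millijoules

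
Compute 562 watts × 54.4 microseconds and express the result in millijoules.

30.5728 millijoules

562 × 54.4 × 10^-6 = 30572.8 × 10^-6 J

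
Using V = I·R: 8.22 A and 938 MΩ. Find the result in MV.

8.22 × 938e6 = 7710.36e6 V

7710.36 MV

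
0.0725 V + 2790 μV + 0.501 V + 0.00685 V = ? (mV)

583.14 mV

In mV:
  0.0725 V = 0.0725 × 10³ mV = 72.5
  2790 μV = 2790 × 10⁻³ mV = 2.79
  0.501 V = 0.501 × 10³ mV = 501
  0.00685 V = 0.00685 × 10³ mV = 6.85
Sum: 72.5 + 2.79 + 501 + 6.85 = 583.14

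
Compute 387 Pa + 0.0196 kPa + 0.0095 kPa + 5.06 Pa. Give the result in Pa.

421.16 Pa

In Pa:
  387 Pa → 387
  0.0196 kPa = 0.0196e3 Pa = 19.6
  0.0095 kPa = 0.0095e3 Pa = 9.5
  5.06 Pa → 5.06
Sum: 387 + 19.6 + 9.5 + 5.06 = 421.16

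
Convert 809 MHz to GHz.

mega = 10^6, giga = 10^9; factor is 10^-3.
809 × 10^-3 = 0.809

0.809 GHz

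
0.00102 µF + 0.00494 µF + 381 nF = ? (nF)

In nF:
  0.00102 µF = 0.00102 × 10^3 nF = 1.02
  0.00494 µF = 0.00494 × 10^3 nF = 4.94
  381 nF → 381
Sum: 1.02 + 4.94 + 381 = 386.96

386.96 nF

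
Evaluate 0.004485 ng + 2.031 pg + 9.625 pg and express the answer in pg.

In pg:
  0.004485 ng = 0.004485 × 10³ pg = 4.485
  2.031 pg → 2.031
  9.625 pg → 9.625
Sum: 4.485 + 2.031 + 9.625 = 16.141

16.141 pg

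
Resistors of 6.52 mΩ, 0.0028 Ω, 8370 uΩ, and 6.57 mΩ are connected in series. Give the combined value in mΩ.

In mΩ:
  6.52 mΩ → 6.52
  0.0028 Ω = 0.0028e3 mΩ = 2.8
  8370 uΩ = 8370e-3 mΩ = 8.37
  6.57 mΩ → 6.57
Sum: 6.52 + 2.8 + 8.37 + 6.57 = 24.26

24.26 mΩ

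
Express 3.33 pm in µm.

0.00000333 µm

pico = 10⁻¹², micro = 10⁻⁶; factor is 10⁻⁶.
3.33 × 10⁻⁶ = 0.00000333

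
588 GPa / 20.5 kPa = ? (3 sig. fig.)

(588e9) / (20.5e3) = 28.68e6

28700000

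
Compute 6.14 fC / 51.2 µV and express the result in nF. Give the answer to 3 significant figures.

0.120 nF

(6.14e-15) / (51.2e-6) = 0.11992e-9 F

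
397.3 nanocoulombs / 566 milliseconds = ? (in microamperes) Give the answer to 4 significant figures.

0.7019 microamperes

(397.3 × 10⁻⁹) / (566 × 10⁻³) = 0.701943 × 10⁻⁶ A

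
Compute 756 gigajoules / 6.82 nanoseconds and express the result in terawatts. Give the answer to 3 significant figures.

(756 × 10⁹) / (6.82 × 10⁻⁹) = 110.85 × 10¹⁸ W

111000000 terawatts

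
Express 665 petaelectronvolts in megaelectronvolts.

665000000000 megaelectronvolts

peta = 10¹⁵, mega = 10⁶; factor is 10⁹.
665 × 10⁹ = 665000000000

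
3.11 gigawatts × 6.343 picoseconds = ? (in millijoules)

19.72673 millijoules

3.11 × 10⁹ × 6.343 × 10⁻¹² = 19.72673 × 10⁻³ J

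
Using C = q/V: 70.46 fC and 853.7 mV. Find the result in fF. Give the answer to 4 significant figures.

(70.46 × 10^-15) / (853.7 × 10^-3) = 0.0825348 × 10^-12 F

82.53 fF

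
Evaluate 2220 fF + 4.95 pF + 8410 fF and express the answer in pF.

In pF:
  2220 fF = 2220 × 10^-3 pF = 2.22
  4.95 pF → 4.95
  8410 fF = 8410 × 10^-3 pF = 8.41
Sum: 2.22 + 4.95 + 8.41 = 15.58

15.58 pF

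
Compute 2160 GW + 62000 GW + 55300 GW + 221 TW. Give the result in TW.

340.46 TW

In TW:
  2160 GW = 2160 × 10⁻³ TW = 2.16
  62000 GW = 62000 × 10⁻³ TW = 62
  55300 GW = 55300 × 10⁻³ TW = 55.3
  221 TW → 221
Sum: 2.16 + 62 + 55.3 + 221 = 340.46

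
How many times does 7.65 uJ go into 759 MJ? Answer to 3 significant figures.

99200000000000

(759 × 10⁶) / (7.65 × 10⁻⁶) = 99.22 × 10¹²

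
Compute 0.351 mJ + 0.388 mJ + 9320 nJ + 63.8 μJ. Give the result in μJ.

In μJ:
  0.351 mJ = 0.351e3 μJ = 351
  0.388 mJ = 0.388e3 μJ = 388
  9320 nJ = 9320e-3 μJ = 9.32
  63.8 μJ → 63.8
Sum: 351 + 388 + 9.32 + 63.8 = 812.12

812.12 μJ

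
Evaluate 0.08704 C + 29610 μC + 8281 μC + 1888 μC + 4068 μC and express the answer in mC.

130.887 mC

In mC:
  0.08704 C = 0.08704 × 10^3 mC = 87.04
  29610 μC = 29610 × 10^-3 mC = 29.61
  8281 μC = 8281 × 10^-3 mC = 8.281
  1888 μC = 1888 × 10^-3 mC = 1.888
  4068 μC = 4068 × 10^-3 mC = 4.068
Sum: 87.04 + 29.61 + 8.281 + 1.888 + 4.068 = 130.887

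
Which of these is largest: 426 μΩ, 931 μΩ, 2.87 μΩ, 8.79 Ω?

8.79 Ω

426 μΩ = 0.000426 Ω
931 μΩ = 0.000931 Ω
2.87 μΩ = 0.00000287 Ω
8.79 Ω = 8.79 Ω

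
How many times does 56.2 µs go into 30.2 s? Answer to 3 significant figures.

(30.2) / (56.2 × 10⁻⁶) = 0.5374 × 10⁶

537000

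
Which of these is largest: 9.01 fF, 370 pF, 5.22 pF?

370 pF

9.01 fF = 0.00000000000000901 F
370 pF = 0.00000000037 F
5.22 pF = 0.00000000000522 F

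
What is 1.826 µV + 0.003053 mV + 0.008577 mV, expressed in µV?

In µV:
  1.826 µV → 1.826
  0.003053 mV = 0.003053 × 10³ µV = 3.053
  0.008577 mV = 0.008577 × 10³ µV = 8.577
Sum: 1.826 + 3.053 + 8.577 = 13.456

13.456 µV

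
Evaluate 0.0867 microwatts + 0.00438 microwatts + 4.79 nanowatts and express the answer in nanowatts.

In nanowatts:
  0.0867 microwatts = 0.0867e3 nanowatts = 86.7
  0.00438 microwatts = 0.00438e3 nanowatts = 4.38
  4.79 nanowatts → 4.79
Sum: 86.7 + 4.38 + 4.79 = 95.87

95.87 nanowatts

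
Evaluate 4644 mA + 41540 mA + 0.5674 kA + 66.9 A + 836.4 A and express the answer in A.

In A:
  4644 mA = 4644 × 10^-3 A = 4.644
  41540 mA = 41540 × 10^-3 A = 41.54
  0.5674 kA = 0.5674 × 10^3 A = 567.4
  66.9 A → 66.9
  836.4 A → 836.4
Sum: 4.644 + 41.54 + 567.4 + 66.9 + 836.4 = 1516.884

1516.884 A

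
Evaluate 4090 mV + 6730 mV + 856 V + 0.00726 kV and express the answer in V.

In V:
  4090 mV = 4090e-3 V = 4.09
  6730 mV = 6730e-3 V = 6.73
  856 V → 856
  0.00726 kV = 0.00726e3 V = 7.26
Sum: 4.09 + 6.73 + 856 + 7.26 = 874.08

874.08 V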